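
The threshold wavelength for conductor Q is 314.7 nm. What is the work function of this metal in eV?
3.94 eV

At the threshold wavelength, photon energy equals work function:
φ = hc/λ₀

Calculating:
φ = (6.626×10⁻³⁴ J·s)(3×10⁸ m/s) / (314.7×10⁻⁹ m)
φ = 3.94 eV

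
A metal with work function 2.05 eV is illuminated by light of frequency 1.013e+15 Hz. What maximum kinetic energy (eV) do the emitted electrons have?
2.1394 eV

Using Einstein's photoelectric equation: KE_max = hf - φ

First, calculate the photon energy:
E_photon = hf = (6.626×10⁻³⁴ J·s)(1.013e+15 Hz)
E_photon = 4.1894 eV

Then, the maximum kinetic energy:
KE_max = E_photon - φ = 4.1894 eV - 2.05 eV = 2.1394 eV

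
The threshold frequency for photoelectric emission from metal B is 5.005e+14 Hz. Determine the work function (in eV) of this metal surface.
2.07 eV

At the threshold frequency, photon energy equals work function:
φ = hf₀

Calculating:
φ = (6.626×10⁻³⁴ J·s)(5.005e+14 Hz)
φ = 2.07 eV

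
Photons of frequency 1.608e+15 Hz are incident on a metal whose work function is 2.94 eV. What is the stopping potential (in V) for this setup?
3.7102 V

The stopping potential V_s satisfies: eV_s = KE_max

First, find KE_max using Einstein's equation:
E_photon = hf = (6.626×10⁻³⁴ J·s)(1.608e+15 Hz) = 6.6502 eV
KE_max = E_photon - φ = 6.6502 - 2.94 = 3.7102 eV

Since eV_s = KE_max:
V_s = KE_max/e = 3.7102 V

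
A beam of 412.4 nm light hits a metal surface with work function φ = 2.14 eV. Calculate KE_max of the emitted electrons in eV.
0.8664 eV

Using Einstein's photoelectric equation: KE_max = hf - φ = hc/λ - φ

First, calculate the photon energy:
E_photon = hc/λ = (6.626×10⁻³⁴ J·s)(3×10⁸ m/s) / (412.4×10⁻⁹ m)
E_photon = 3.0064 eV

Then, the maximum kinetic energy:
KE_max = E_photon - φ = 3.0064 eV - 2.14 eV = 0.8664 eV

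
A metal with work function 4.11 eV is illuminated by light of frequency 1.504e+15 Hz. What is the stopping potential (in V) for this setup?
2.1100 V

The stopping potential V_s satisfies: eV_s = KE_max

First, find KE_max using Einstein's equation:
E_photon = hf = (6.626×10⁻³⁴ J·s)(1.504e+15 Hz) = 6.2200 eV
KE_max = E_photon - φ = 6.2200 - 4.11 = 2.1100 eV

Since eV_s = KE_max:
V_s = KE_max/e = 2.1100 V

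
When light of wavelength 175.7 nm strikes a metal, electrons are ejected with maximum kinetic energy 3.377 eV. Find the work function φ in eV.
3.68 eV

From Einstein's photoelectric equation: KE_max = hf - φ = hc/λ - φ

Rearranging for φ:
φ = hc/λ - KE_max

Calculate photon energy:
E_photon = hc/λ = 7.0566 eV

Therefore:
φ = 7.0566 - 3.377 = 3.68 eV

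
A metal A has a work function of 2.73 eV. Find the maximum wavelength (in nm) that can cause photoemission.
454.15 nm

The threshold wavelength is when the photon energy equals the work function:
hc/λ₀ = φ

Solving for λ₀:
λ₀ = hc/φ = (6.626×10⁻³⁴ J·s)(3×10⁸ m/s) / (2.73 eV × 1.602×10⁻¹⁹ J/eV)
λ₀ = 454.15 nm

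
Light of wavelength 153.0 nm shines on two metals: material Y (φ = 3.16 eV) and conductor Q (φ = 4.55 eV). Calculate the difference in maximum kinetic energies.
1.3900 eV

Using KE_max = hc/λ - φ for each metal:

Photon energy: E = hc/λ = 8.1035 eV

For material Y (φ₁ = 3.16 eV):
KE₁ = E - φ₁ = 8.1035 - 3.16 = 4.9435 eV

For conductor Q (φ₂ = 4.55 eV):
KE₂ = E - φ₂ = 8.1035 - 4.55 = 3.5535 eV

Difference:
ΔKE = KE₁ - KE₂ = 4.9435 - 3.5535 = 1.3900 eV

Note: The difference equals the difference in work functions: 4.55 - 3.16 = 1.39 eV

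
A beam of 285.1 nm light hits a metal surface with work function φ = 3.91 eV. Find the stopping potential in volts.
0.4388 V

The stopping potential V_s satisfies: eV_s = KE_max

First, find KE_max using Einstein's equation:
E_photon = hc/λ = 4.3488 eV
KE_max = E_photon - φ = 4.3488 - 3.91 = 0.4388 eV

Since eV_s = KE_max:
V_s = KE_max/e = 0.4388 V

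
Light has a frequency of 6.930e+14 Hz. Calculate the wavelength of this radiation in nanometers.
432.60 nm

Using the wave equation: c = fλ

Solving for wavelength:
λ = c/f = (3×10⁸ m/s) / (6.930e+14 Hz)
λ = 432.60 nm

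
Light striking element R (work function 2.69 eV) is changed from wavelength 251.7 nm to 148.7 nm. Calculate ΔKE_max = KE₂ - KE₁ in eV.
3.4120 eV

Using Einstein's equation: KE_max = hc/λ - φ

For λ₁ = 251.7 nm:
KE₁ = hc/λ₁ - φ = 4.9259 - 2.69 = 2.2359 eV

For λ₂ = 148.7 nm:
KE₂ = hc/λ₂ - φ = 8.3379 - 2.69 = 5.6479 eV

Change in KE:
ΔKE = KE₂ - KE₁ = 5.6479 - 2.2359 = 3.4120 eV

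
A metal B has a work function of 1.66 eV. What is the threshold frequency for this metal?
4.0139e+14 Hz

The threshold frequency is when the photon energy equals the work function:
hf₀ = φ

Solving for f₀:
f₀ = φ/h = (1.66 eV × 1.602×10⁻¹⁹ J/eV) / (6.626×10⁻³⁴ J·s)
f₀ = 4.0139e+14 Hz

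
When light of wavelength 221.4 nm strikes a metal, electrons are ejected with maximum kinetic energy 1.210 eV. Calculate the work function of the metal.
4.39 eV

From Einstein's photoelectric equation: KE_max = hf - φ = hc/λ - φ

Rearranging for φ:
φ = hc/λ - KE_max

Calculate photon energy:
E_photon = hc/λ = 5.6000 eV

Therefore:
φ = 5.6000 - 1.210 = 4.39 eV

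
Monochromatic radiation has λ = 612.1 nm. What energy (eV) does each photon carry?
2.0256 eV

Using E = hf = hc/λ:

E = hc/λ = (6.626×10⁻³⁴ J·s)(3×10⁸ m/s) / (612.1×10⁻⁹ m)
E = 2.0256 eV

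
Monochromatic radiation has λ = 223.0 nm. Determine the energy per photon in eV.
5.5598 eV

Using E = hf = hc/λ:

E = hc/λ = (6.626×10⁻³⁴ J·s)(3×10⁸ m/s) / (223.0×10⁻⁹ m)
E = 5.5598 eV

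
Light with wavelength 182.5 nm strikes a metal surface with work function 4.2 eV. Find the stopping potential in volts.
2.5937 V

The stopping potential V_s satisfies: eV_s = KE_max

First, find KE_max using Einstein's equation:
E_photon = hc/λ = 6.7937 eV
KE_max = E_photon - φ = 6.7937 - 4.2 = 2.5937 eV

Since eV_s = KE_max:
V_s = KE_max/e = 2.5937 V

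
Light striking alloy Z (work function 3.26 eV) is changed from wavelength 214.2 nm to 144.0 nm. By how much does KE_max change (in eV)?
2.8218 eV

Using Einstein's equation: KE_max = hc/λ - φ

For λ₁ = 214.2 nm:
KE₁ = hc/λ₁ - φ = 5.7882 - 3.26 = 2.5282 eV

For λ₂ = 144.0 nm:
KE₂ = hc/λ₂ - φ = 8.6100 - 3.26 = 5.3500 eV

Change in KE:
ΔKE = KE₂ - KE₁ = 5.3500 - 2.5282 = 2.8218 eV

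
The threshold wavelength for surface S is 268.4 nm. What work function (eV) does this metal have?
4.62 eV

At the threshold wavelength, photon energy equals work function:
φ = hc/λ₀

Calculating:
φ = (6.626×10⁻³⁴ J·s)(3×10⁸ m/s) / (268.4×10⁻⁹ m)
φ = 4.62 eV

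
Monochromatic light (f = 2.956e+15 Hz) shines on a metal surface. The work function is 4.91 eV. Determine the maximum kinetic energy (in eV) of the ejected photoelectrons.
7.3150 eV

Using Einstein's photoelectric equation: KE_max = hf - φ

First, calculate the photon energy:
E_photon = hf = (6.626×10⁻³⁴ J·s)(2.956e+15 Hz)
E_photon = 12.2250 eV

Then, the maximum kinetic energy:
KE_max = E_photon - φ = 12.2250 eV - 4.91 eV = 7.3150 eV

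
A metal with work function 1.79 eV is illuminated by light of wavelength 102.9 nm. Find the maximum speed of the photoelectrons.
1.8997e+06 m/s

First, find the maximum kinetic energy:
E_photon = hc/λ = 12.0490 eV
KE_max = E_photon - φ = 12.0490 - 1.79 = 10.2590 eV

Convert to Joules: KE_max = 10.2590 × 1.602×10⁻¹⁹ J = 1.6437e-18 J

Then use KE = ½mv² to find velocity:
v = √(2·KE/m) = √(2 × 1.6437e-18 J / 9.109e-31 kg)
v = 1.8997e+06 m/s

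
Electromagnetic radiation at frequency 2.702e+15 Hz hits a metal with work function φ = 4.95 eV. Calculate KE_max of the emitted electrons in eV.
6.2246 eV

Using Einstein's photoelectric equation: KE_max = hf - φ

First, calculate the photon energy:
E_photon = hf = (6.626×10⁻³⁴ J·s)(2.702e+15 Hz)
E_photon = 11.1746 eV

Then, the maximum kinetic energy:
KE_max = E_photon - φ = 11.1746 eV - 4.95 eV = 6.2246 eV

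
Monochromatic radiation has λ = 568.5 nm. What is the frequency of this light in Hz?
5.2734e+14 Hz

Using the wave equation: c = fλ

Solving for frequency:
f = c/λ = (3×10⁸ m/s) / (568.5×10⁻⁹ m)
f = 5.2734e+14 Hz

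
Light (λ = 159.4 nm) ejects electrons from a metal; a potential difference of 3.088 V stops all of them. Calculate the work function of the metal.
4.69 eV

The stopping potential gives the maximum kinetic energy: KE_max = eV_s = 3.088 eV

From Einstein's photoelectric equation: KE_max = hc/λ - φ
Rearranging: φ = hc/λ - KE_max

Calculate photon energy:
E_photon = hc/λ = (6.626×10⁻³⁴ J·s)(3×10⁸ m/s) / (159.4×10⁻⁹ m) = 7.7782 eV

Therefore:
φ = 7.7782 - 3.088 = 4.69 eV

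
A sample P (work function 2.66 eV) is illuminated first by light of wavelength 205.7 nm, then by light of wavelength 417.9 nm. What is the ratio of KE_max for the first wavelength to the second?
10.9746

Using Einstein's equation: KE_max = hc/λ - φ

For λ₁ = 205.7 nm:
E₁ = hc/λ₁ = 6.0274 eV
KE₁ = E₁ - φ = 6.0274 - 2.66 = 3.3674 eV

For λ₂ = 417.9 nm:
E₂ = hc/λ₂ = 2.9668 eV
KE₂ = E₂ - φ = 2.9668 - 2.66 = 0.3068 eV

Ratio: KE₁/KE₂ = 3.3674/0.3068 = 10.9746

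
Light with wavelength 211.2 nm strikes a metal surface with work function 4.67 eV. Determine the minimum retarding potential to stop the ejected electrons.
1.2005 V

The stopping potential V_s satisfies: eV_s = KE_max

First, find KE_max using Einstein's equation:
E_photon = hc/λ = 5.8705 eV
KE_max = E_photon - φ = 5.8705 - 4.67 = 1.2005 eV

Since eV_s = KE_max:
V_s = KE_max/e = 1.2005 V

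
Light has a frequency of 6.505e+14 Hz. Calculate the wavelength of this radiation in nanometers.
460.86 nm

Using the wave equation: c = fλ

Solving for wavelength:
λ = c/f = (3×10⁸ m/s) / (6.505e+14 Hz)
λ = 460.86 nm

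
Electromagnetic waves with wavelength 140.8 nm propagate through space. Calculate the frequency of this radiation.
2.1292e+15 Hz

Using the wave equation: c = fλ

Solving for frequency:
f = c/λ = (3×10⁸ m/s) / (140.8×10⁻⁹ m)
f = 2.1292e+15 Hz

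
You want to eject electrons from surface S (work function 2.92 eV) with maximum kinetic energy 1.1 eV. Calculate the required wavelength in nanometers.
308.42 nm

From Einstein's equation: KE_max = hc/λ - φ

Rearranging for λ:
hc/λ = KE_max + φ
λ = hc/(KE_max + φ)

Required photon energy:
E_photon = KE_max + φ = 1.1 + 2.92 = 4.02 eV

Required wavelength:
λ = hc/E_photon = (6.626×10⁻³⁴)(3×10⁸) / (4.02 × 1.602×10⁻¹⁹)
λ = 308.42 nm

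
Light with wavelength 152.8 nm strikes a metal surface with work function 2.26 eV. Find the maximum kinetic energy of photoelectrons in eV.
5.8541 eV

Using Einstein's photoelectric equation: KE_max = hf - φ = hc/λ - φ

First, calculate the photon energy:
E_photon = hc/λ = (6.626×10⁻³⁴ J·s)(3×10⁸ m/s) / (152.8×10⁻⁹ m)
E_photon = 8.1141 eV

Then, the maximum kinetic energy:
KE_max = E_photon - φ = 8.1141 eV - 2.26 eV = 5.8541 eV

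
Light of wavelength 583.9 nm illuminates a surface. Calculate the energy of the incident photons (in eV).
2.1234 eV

Using E = hf = hc/λ:

E = hc/λ = (6.626×10⁻³⁴ J·s)(3×10⁸ m/s) / (583.9×10⁻⁹ m)
E = 2.1234 eV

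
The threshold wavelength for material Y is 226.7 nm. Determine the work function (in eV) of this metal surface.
5.47 eV

At the threshold wavelength, photon energy equals work function:
φ = hc/λ₀

Calculating:
φ = (6.626×10⁻³⁴ J·s)(3×10⁸ m/s) / (226.7×10⁻⁹ m)
φ = 5.47 eV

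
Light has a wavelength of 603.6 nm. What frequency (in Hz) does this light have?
4.9667e+14 Hz

Using the wave equation: c = fλ

Solving for frequency:
f = c/λ = (3×10⁸ m/s) / (603.6×10⁻⁹ m)
f = 4.9667e+14 Hz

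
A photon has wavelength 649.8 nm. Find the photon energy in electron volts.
1.9080 eV

Using E = hf = hc/λ:

E = hc/λ = (6.626×10⁻³⁴ J·s)(3×10⁸ m/s) / (649.8×10⁻⁹ m)
E = 1.9080 eV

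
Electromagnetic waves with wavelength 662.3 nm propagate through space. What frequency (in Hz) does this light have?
4.5265e+14 Hz

Using the wave equation: c = fλ

Solving for frequency:
f = c/λ = (3×10⁸ m/s) / (662.3×10⁻⁹ m)
f = 4.5265e+14 Hz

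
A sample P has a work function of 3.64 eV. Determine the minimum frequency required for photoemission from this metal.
8.8015e+14 Hz

The threshold frequency is when the photon energy equals the work function:
hf₀ = φ

Solving for f₀:
f₀ = φ/h = (3.64 eV × 1.602×10⁻¹⁹ J/eV) / (6.626×10⁻³⁴ J·s)
f₀ = 8.8015e+14 Hz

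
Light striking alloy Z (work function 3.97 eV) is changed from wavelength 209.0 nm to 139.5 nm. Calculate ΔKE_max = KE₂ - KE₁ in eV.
2.9555 eV

Using Einstein's equation: KE_max = hc/λ - φ

For λ₁ = 209.0 nm:
KE₁ = hc/λ₁ - φ = 5.9323 - 3.97 = 1.9623 eV

For λ₂ = 139.5 nm:
KE₂ = hc/λ₂ - φ = 8.8878 - 3.97 = 4.9178 eV

Change in KE:
ΔKE = KE₂ - KE₁ = 4.9178 - 1.9623 = 2.9555 eV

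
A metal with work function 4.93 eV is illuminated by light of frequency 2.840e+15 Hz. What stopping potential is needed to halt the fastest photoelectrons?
6.8153 V

The stopping potential V_s satisfies: eV_s = KE_max

First, find KE_max using Einstein's equation:
E_photon = hf = (6.626×10⁻³⁴ J·s)(2.840e+15 Hz) = 11.7453 eV
KE_max = E_photon - φ = 11.7453 - 4.93 = 6.8153 eV

Since eV_s = KE_max:
V_s = KE_max/e = 6.8153 V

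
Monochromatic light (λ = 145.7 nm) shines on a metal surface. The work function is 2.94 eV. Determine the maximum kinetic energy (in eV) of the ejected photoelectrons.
5.5696 eV

Using Einstein's photoelectric equation: KE_max = hf - φ = hc/λ - φ

First, calculate the photon energy:
E_photon = hc/λ = (6.626×10⁻³⁴ J·s)(3×10⁸ m/s) / (145.7×10⁻⁹ m)
E_photon = 8.5096 eV

Then, the maximum kinetic energy:
KE_max = E_photon - φ = 8.5096 eV - 2.94 eV = 5.5696 eV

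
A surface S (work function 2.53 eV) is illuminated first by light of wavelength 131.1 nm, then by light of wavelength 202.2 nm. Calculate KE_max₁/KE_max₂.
1.9233

Using Einstein's equation: KE_max = hc/λ - φ

For λ₁ = 131.1 nm:
E₁ = hc/λ₁ = 9.4572 eV
KE₁ = E₁ - φ = 9.4572 - 2.53 = 6.9272 eV

For λ₂ = 202.2 nm:
E₂ = hc/λ₂ = 6.1318 eV
KE₂ = E₂ - φ = 6.1318 - 2.53 = 3.6018 eV

Ratio: KE₁/KE₂ = 6.9272/3.6018 = 1.9233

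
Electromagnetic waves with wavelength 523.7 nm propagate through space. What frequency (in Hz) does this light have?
5.7245e+14 Hz

Using the wave equation: c = fλ

Solving for frequency:
f = c/λ = (3×10⁸ m/s) / (523.7×10⁻⁹ m)
f = 5.7245e+14 Hz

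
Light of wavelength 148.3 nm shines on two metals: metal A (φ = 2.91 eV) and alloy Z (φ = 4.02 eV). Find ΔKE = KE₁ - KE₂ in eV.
1.1100 eV

Using KE_max = hc/λ - φ for each metal:

Photon energy: E = hc/λ = 8.3604 eV

For metal A (φ₁ = 2.91 eV):
KE₁ = E - φ₁ = 8.3604 - 2.91 = 5.4504 eV

For alloy Z (φ₂ = 4.02 eV):
KE₂ = E - φ₂ = 8.3604 - 4.02 = 4.3404 eV

Difference:
ΔKE = KE₁ - KE₂ = 5.4504 - 4.3404 = 1.1100 eV

Note: The difference equals the difference in work functions: 4.02 - 2.91 = 1.11 eV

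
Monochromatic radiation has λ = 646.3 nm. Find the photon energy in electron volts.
1.9184 eV

Using E = hf = hc/λ:

E = hc/λ = (6.626×10⁻³⁴ J·s)(3×10⁸ m/s) / (646.3×10⁻⁹ m)
E = 1.9184 eV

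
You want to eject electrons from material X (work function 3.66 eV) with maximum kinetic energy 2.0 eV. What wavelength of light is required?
219.05 nm

From Einstein's equation: KE_max = hc/λ - φ

Rearranging for λ:
hc/λ = KE_max + φ
λ = hc/(KE_max + φ)

Required photon energy:
E_photon = KE_max + φ = 2.0 + 3.66 = 5.66 eV

Required wavelength:
λ = hc/E_photon = (6.626×10⁻³⁴)(3×10⁸) / (5.66 × 1.602×10⁻¹⁹)
λ = 219.05 nm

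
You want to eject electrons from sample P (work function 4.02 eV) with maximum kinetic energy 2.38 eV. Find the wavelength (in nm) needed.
193.73 nm

From Einstein's equation: KE_max = hc/λ - φ

Rearranging for λ:
hc/λ = KE_max + φ
λ = hc/(KE_max + φ)

Required photon energy:
E_photon = KE_max + φ = 2.38 + 4.02 = 6.40 eV

Required wavelength:
λ = hc/E_photon = (6.626×10⁻³⁴)(3×10⁸) / (6.40 × 1.602×10⁻¹⁹)
λ = 193.73 nm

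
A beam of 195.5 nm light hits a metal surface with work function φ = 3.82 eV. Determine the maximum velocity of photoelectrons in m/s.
9.4187e+05 m/s

First, find the maximum kinetic energy:
E_photon = hc/λ = 6.3419 eV
KE_max = E_photon - φ = 6.3419 - 3.82 = 2.5219 eV

Convert to Joules: KE_max = 2.5219 × 1.602×10⁻¹⁹ J = 4.0405e-19 J

Then use KE = ½mv² to find velocity:
v = √(2·KE/m) = √(2 × 4.0405e-19 J / 9.109e-31 kg)
v = 9.4187e+05 m/s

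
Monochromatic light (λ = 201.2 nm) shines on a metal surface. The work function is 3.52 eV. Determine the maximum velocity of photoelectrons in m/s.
9.6408e+05 m/s

First, find the maximum kinetic energy:
E_photon = hc/λ = 6.1622 eV
KE_max = E_photon - φ = 6.1622 - 3.52 = 2.6422 eV

Convert to Joules: KE_max = 2.6422 × 1.602×10⁻¹⁹ J = 4.2333e-19 J

Then use KE = ½mv² to find velocity:
v = √(2·KE/m) = √(2 × 4.2333e-19 J / 9.109e-31 kg)
v = 9.6408e+05 m/s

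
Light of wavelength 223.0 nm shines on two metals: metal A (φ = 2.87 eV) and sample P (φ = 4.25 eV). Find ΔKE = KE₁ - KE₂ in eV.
1.3800 eV

Using KE_max = hc/λ - φ for each metal:

Photon energy: E = hc/λ = 5.5598 eV

For metal A (φ₁ = 2.87 eV):
KE₁ = E - φ₁ = 5.5598 - 2.87 = 2.6898 eV

For sample P (φ₂ = 4.25 eV):
KE₂ = E - φ₂ = 5.5598 - 4.25 = 1.3098 eV

Difference:
ΔKE = KE₁ - KE₂ = 2.6898 - 1.3098 = 1.3800 eV

Note: The difference equals the difference in work functions: 4.25 - 2.87 = 1.38 eV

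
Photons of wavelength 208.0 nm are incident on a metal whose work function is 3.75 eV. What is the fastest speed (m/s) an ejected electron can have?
8.8186e+05 m/s

First, find the maximum kinetic energy:
E_photon = hc/λ = 5.9608 eV
KE_max = E_photon - φ = 5.9608 - 3.75 = 2.2108 eV

Convert to Joules: KE_max = 2.2108 × 1.602×10⁻¹⁹ J = 3.5421e-19 J

Then use KE = ½mv² to find velocity:
v = √(2·KE/m) = √(2 × 3.5421e-19 J / 9.109e-31 kg)
v = 8.8186e+05 m/s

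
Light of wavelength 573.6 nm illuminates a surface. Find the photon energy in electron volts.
2.1615 eV

Using E = hf = hc/λ:

E = hc/λ = (6.626×10⁻³⁴ J·s)(3×10⁸ m/s) / (573.6×10⁻⁹ m)
E = 2.1615 eV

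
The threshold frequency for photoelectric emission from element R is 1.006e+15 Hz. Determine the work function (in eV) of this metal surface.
4.16 eV

At the threshold frequency, photon energy equals work function:
φ = hf₀

Calculating:
φ = (6.626×10⁻³⁴ J·s)(1.006e+15 Hz)
φ = 4.16 eV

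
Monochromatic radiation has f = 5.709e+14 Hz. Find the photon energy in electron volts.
2.3611 eV

Using E = hf:

E = hf = (6.626×10⁻³⁴ J·s)(5.709e+14 Hz)
E = 2.3611 eV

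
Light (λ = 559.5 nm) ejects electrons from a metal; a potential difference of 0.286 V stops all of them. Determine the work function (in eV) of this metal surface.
1.93 eV

The stopping potential gives the maximum kinetic energy: KE_max = eV_s = 0.286 eV

From Einstein's photoelectric equation: KE_max = hc/λ - φ
Rearranging: φ = hc/λ - KE_max

Calculate photon energy:
E_photon = hc/λ = (6.626×10⁻³⁴ J·s)(3×10⁸ m/s) / (559.5×10⁻⁹ m) = 2.2160 eV

Therefore:
φ = 2.2160 - 0.286 = 1.93 eV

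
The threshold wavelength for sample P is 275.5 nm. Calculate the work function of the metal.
4.50 eV

At the threshold wavelength, photon energy equals work function:
φ = hc/λ₀

Calculating:
φ = (6.626×10⁻³⁴ J·s)(3×10⁸ m/s) / (275.5×10⁻⁹ m)
φ = 4.50 eV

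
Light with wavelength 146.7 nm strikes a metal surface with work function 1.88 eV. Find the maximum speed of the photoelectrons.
1.5204e+06 m/s

First, find the maximum kinetic energy:
E_photon = hc/λ = 8.4515 eV
KE_max = E_photon - φ = 8.4515 - 1.88 = 6.5715 eV

Convert to Joules: KE_max = 6.5715 × 1.602×10⁻¹⁹ J = 1.0529e-18 J

Then use KE = ½mv² to find velocity:
v = √(2·KE/m) = √(2 × 1.0529e-18 J / 9.109e-31 kg)
v = 1.5204e+06 m/s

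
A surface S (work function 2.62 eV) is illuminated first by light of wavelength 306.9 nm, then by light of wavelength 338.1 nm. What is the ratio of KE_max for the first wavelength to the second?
1.3560

Using Einstein's equation: KE_max = hc/λ - φ

For λ₁ = 306.9 nm:
E₁ = hc/λ₁ = 4.0399 eV
KE₁ = E₁ - φ = 4.0399 - 2.62 = 1.4199 eV

For λ₂ = 338.1 nm:
E₂ = hc/λ₂ = 3.6671 eV
KE₂ = E₂ - φ = 3.6671 - 2.62 = 1.0471 eV

Ratio: KE₁/KE₂ = 1.4199/1.0471 = 1.3560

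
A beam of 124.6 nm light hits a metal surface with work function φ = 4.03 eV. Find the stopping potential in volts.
5.9206 V

The stopping potential V_s satisfies: eV_s = KE_max

First, find KE_max using Einstein's equation:
E_photon = hc/λ = 9.9506 eV
KE_max = E_photon - φ = 9.9506 - 4.03 = 5.9206 eV

Since eV_s = KE_max:
V_s = KE_max/e = 5.9206 V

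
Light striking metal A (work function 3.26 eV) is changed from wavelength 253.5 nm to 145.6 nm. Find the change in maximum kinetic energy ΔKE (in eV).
3.6245 eV

Using Einstein's equation: KE_max = hc/λ - φ

For λ₁ = 253.5 nm:
KE₁ = hc/λ₁ - φ = 4.8909 - 3.26 = 1.6309 eV

For λ₂ = 145.6 nm:
KE₂ = hc/λ₂ - φ = 8.5154 - 3.26 = 5.2554 eV

Change in KE:
ΔKE = KE₂ - KE₁ = 5.2554 - 1.6309 = 3.6245 eV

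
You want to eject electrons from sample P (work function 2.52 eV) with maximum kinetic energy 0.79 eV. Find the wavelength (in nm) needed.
374.57 nm

From Einstein's equation: KE_max = hc/λ - φ

Rearranging for λ:
hc/λ = KE_max + φ
λ = hc/(KE_max + φ)

Required photon energy:
E_photon = KE_max + φ = 0.79 + 2.52 = 3.31 eV

Required wavelength:
λ = hc/E_photon = (6.626×10⁻³⁴)(3×10⁸) / (3.31 × 1.602×10⁻¹⁹)
λ = 374.57 nm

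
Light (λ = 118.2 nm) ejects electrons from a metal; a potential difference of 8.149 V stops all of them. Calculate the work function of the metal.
2.34 eV

The stopping potential gives the maximum kinetic energy: KE_max = eV_s = 8.149 eV

From Einstein's photoelectric equation: KE_max = hc/λ - φ
Rearranging: φ = hc/λ - KE_max

Calculate photon energy:
E_photon = hc/λ = (6.626×10⁻³⁴ J·s)(3×10⁸ m/s) / (118.2×10⁻⁹ m) = 10.4894 eV

Therefore:
φ = 10.4894 - 8.149 = 2.34 eV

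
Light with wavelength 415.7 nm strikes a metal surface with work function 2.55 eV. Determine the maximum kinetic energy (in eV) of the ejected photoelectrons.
0.4325 eV

Using Einstein's photoelectric equation: KE_max = hf - φ = hc/λ - φ

First, calculate the photon energy:
E_photon = hc/λ = (6.626×10⁻³⁴ J·s)(3×10⁸ m/s) / (415.7×10⁻⁹ m)
E_photon = 2.9825 eV

Then, the maximum kinetic energy:
KE_max = E_photon - φ = 2.9825 eV - 2.55 eV = 0.4325 eV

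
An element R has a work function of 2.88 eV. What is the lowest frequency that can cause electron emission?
6.9638e+14 Hz

The threshold frequency is when the photon energy equals the work function:
hf₀ = φ

Solving for f₀:
f₀ = φ/h = (2.88 eV × 1.602×10⁻¹⁹ J/eV) / (6.626×10⁻³⁴ J·s)
f₀ = 6.9638e+14 Hz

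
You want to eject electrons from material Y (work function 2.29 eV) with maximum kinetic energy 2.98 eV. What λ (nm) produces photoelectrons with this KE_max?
235.26 nm

From Einstein's equation: KE_max = hc/λ - φ

Rearranging for λ:
hc/λ = KE_max + φ
λ = hc/(KE_max + φ)

Required photon energy:
E_photon = KE_max + φ = 2.98 + 2.29 = 5.27 eV

Required wavelength:
λ = hc/E_photon = (6.626×10⁻³⁴)(3×10⁸) / (5.27 × 1.602×10⁻¹⁹)
λ = 235.26 nm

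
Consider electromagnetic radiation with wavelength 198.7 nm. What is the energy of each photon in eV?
6.2398 eV

Using E = hf = hc/λ:

E = hc/λ = (6.626×10⁻³⁴ J·s)(3×10⁸ m/s) / (198.7×10⁻⁹ m)
E = 6.2398 eV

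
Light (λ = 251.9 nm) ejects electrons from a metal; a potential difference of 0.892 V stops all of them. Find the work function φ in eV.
4.03 eV

The stopping potential gives the maximum kinetic energy: KE_max = eV_s = 0.892 eV

From Einstein's photoelectric equation: KE_max = hc/λ - φ
Rearranging: φ = hc/λ - KE_max

Calculate photon energy:
E_photon = hc/λ = (6.626×10⁻³⁴ J·s)(3×10⁸ m/s) / (251.9×10⁻⁹ m) = 4.9220 eV

Therefore:
φ = 4.9220 - 0.892 = 4.03 eV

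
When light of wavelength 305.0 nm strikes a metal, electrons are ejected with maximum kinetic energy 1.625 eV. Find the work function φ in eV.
2.44 eV

From Einstein's photoelectric equation: KE_max = hf - φ = hc/λ - φ

Rearranging for φ:
φ = hc/λ - KE_max

Calculate photon energy:
E_photon = hc/λ = 4.0651 eV

Therefore:
φ = 4.0651 - 1.625 = 2.44 eV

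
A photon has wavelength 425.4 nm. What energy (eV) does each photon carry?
2.9145 eV

Using E = hf = hc/λ:

E = hc/λ = (6.626×10⁻³⁴ J·s)(3×10⁸ m/s) / (425.4×10⁻⁹ m)
E = 2.9145 eV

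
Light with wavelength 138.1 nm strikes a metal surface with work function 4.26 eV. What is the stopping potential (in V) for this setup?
4.7179 V

The stopping potential V_s satisfies: eV_s = KE_max

First, find KE_max using Einstein's equation:
E_photon = hc/λ = 8.9779 eV
KE_max = E_photon - φ = 8.9779 - 4.26 = 4.7179 eV

Since eV_s = KE_max:
V_s = KE_max/e = 4.7179 V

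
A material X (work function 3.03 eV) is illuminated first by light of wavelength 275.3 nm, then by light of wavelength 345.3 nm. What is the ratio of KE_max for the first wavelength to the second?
2.6285

Using Einstein's equation: KE_max = hc/λ - φ

For λ₁ = 275.3 nm:
E₁ = hc/λ₁ = 4.5036 eV
KE₁ = E₁ - φ = 4.5036 - 3.03 = 1.4736 eV

For λ₂ = 345.3 nm:
E₂ = hc/λ₂ = 3.5906 eV
KE₂ = E₂ - φ = 3.5906 - 3.03 = 0.5606 eV

Ratio: KE₁/KE₂ = 1.4736/0.5606 = 2.6285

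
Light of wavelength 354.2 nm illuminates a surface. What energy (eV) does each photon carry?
3.5004 eV

Using E = hf = hc/λ:

E = hc/λ = (6.626×10⁻³⁴ J·s)(3×10⁸ m/s) / (354.2×10⁻⁹ m)
E = 3.5004 eV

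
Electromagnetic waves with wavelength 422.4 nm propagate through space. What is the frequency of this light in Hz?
7.0974e+14 Hz

Using the wave equation: c = fλ

Solving for frequency:
f = c/λ = (3×10⁸ m/s) / (422.4×10⁻⁹ m)
f = 7.0974e+14 Hz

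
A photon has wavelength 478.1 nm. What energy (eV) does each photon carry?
2.5933 eV

Using E = hf = hc/λ:

E = hc/λ = (6.626×10⁻³⁴ J·s)(3×10⁸ m/s) / (478.1×10⁻⁹ m)
E = 2.5933 eV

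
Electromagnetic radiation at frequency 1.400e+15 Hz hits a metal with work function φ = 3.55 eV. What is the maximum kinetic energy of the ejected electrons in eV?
2.2399 eV

Using Einstein's photoelectric equation: KE_max = hf - φ

First, calculate the photon energy:
E_photon = hf = (6.626×10⁻³⁴ J·s)(1.400e+15 Hz)
E_photon = 5.7899 eV

Then, the maximum kinetic energy:
KE_max = E_photon - φ = 5.7899 eV - 3.55 eV = 2.2399 eV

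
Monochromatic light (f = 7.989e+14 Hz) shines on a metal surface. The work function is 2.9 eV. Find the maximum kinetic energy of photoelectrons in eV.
0.4040 eV

Using Einstein's photoelectric equation: KE_max = hf - φ

First, calculate the photon energy:
E_photon = hf = (6.626×10⁻³⁴ J·s)(7.989e+14 Hz)
E_photon = 3.3040 eV

Then, the maximum kinetic energy:
KE_max = E_photon - φ = 3.3040 eV - 2.9 eV = 0.4040 eV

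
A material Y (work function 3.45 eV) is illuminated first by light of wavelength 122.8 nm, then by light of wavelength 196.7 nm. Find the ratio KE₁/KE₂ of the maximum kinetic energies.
2.3295

Using Einstein's equation: KE_max = hc/λ - φ

For λ₁ = 122.8 nm:
E₁ = hc/λ₁ = 10.0964 eV
KE₁ = E₁ - φ = 10.0964 - 3.45 = 6.6464 eV

For λ₂ = 196.7 nm:
E₂ = hc/λ₂ = 6.3032 eV
KE₂ = E₂ - φ = 6.3032 - 3.45 = 2.8532 eV

Ratio: KE₁/KE₂ = 6.6464/2.8532 = 2.3295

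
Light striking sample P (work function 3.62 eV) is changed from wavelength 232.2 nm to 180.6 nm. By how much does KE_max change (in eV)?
1.5256 eV

Using Einstein's equation: KE_max = hc/λ - φ

For λ₁ = 232.2 nm:
KE₁ = hc/λ₁ - φ = 5.3395 - 3.62 = 1.7195 eV

For λ₂ = 180.6 nm:
KE₂ = hc/λ₂ - φ = 6.8651 - 3.62 = 3.2451 eV

Change in KE:
ΔKE = KE₂ - KE₁ = 3.2451 - 1.7195 = 1.5256 eV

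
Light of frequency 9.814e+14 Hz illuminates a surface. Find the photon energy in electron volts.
4.0587 eV

Using E = hf:

E = hf = (6.626×10⁻³⁴ J·s)(9.814e+14 Hz)
E = 4.0587 eV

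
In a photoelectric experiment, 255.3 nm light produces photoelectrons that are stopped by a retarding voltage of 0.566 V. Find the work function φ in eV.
4.29 eV

The stopping potential gives the maximum kinetic energy: KE_max = eV_s = 0.566 eV

From Einstein's photoelectric equation: KE_max = hc/λ - φ
Rearranging: φ = hc/λ - KE_max

Calculate photon energy:
E_photon = hc/λ = (6.626×10⁻³⁴ J·s)(3×10⁸ m/s) / (255.3×10⁻⁹ m) = 4.8564 eV

Therefore:
φ = 4.8564 - 0.566 = 4.29 eV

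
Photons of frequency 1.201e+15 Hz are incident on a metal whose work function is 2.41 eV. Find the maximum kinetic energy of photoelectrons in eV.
2.5569 eV

Using Einstein's photoelectric equation: KE_max = hf - φ

First, calculate the photon energy:
E_photon = hf = (6.626×10⁻³⁴ J·s)(1.201e+15 Hz)
E_photon = 4.9669 eV

Then, the maximum kinetic energy:
KE_max = E_photon - φ = 4.9669 eV - 2.41 eV = 2.5569 eV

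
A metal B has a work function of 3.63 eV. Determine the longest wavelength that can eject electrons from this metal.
341.55 nm

The threshold wavelength is when the photon energy equals the work function:
hc/λ₀ = φ

Solving for λ₀:
λ₀ = hc/φ = (6.626×10⁻³⁴ J·s)(3×10⁸ m/s) / (3.63 eV × 1.602×10⁻¹⁹ J/eV)
λ₀ = 341.55 nm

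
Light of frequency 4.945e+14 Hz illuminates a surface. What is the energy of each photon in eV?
2.0451 eV

Using E = hf:

E = hf = (6.626×10⁻³⁴ J·s)(4.945e+14 Hz)
E = 2.0451 eV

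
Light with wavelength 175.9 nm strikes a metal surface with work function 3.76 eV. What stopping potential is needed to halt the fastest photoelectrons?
3.2886 V

The stopping potential V_s satisfies: eV_s = KE_max

First, find KE_max using Einstein's equation:
E_photon = hc/λ = 7.0486 eV
KE_max = E_photon - φ = 7.0486 - 3.76 = 3.2886 eV

Since eV_s = KE_max:
V_s = KE_max/e = 3.2886 V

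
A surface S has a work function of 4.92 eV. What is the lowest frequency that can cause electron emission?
1.1897e+15 Hz

The threshold frequency is when the photon energy equals the work function:
hf₀ = φ

Solving for f₀:
f₀ = φ/h = (4.92 eV × 1.602×10⁻¹⁹ J/eV) / (6.626×10⁻³⁴ J·s)
f₀ = 1.1897e+15 Hz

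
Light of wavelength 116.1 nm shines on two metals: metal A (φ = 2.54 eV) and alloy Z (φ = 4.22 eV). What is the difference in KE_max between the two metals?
1.6800 eV

Using KE_max = hc/λ - φ for each metal:

Photon energy: E = hc/λ = 10.6791 eV

For metal A (φ₁ = 2.54 eV):
KE₁ = E - φ₁ = 10.6791 - 2.54 = 8.1391 eV

For alloy Z (φ₂ = 4.22 eV):
KE₂ = E - φ₂ = 10.6791 - 4.22 = 6.4591 eV

Difference:
ΔKE = KE₁ - KE₂ = 8.1391 - 6.4591 = 1.6800 eV

Note: The difference equals the difference in work functions: 4.22 - 2.54 = 1.68 eV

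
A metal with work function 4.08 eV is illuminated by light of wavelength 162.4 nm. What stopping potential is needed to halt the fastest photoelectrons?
3.5545 V

The stopping potential V_s satisfies: eV_s = KE_max

First, find KE_max using Einstein's equation:
E_photon = hc/λ = 7.6345 eV
KE_max = E_photon - φ = 7.6345 - 4.08 = 3.5545 eV

Since eV_s = KE_max:
V_s = KE_max/e = 3.5545 V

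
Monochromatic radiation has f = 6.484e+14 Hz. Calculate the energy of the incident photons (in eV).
2.6816 eV

Using E = hf:

E = hf = (6.626×10⁻³⁴ J·s)(6.484e+14 Hz)
E = 2.6816 eV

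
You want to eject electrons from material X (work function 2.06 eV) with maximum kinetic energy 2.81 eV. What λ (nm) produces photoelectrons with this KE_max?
254.59 nm

From Einstein's equation: KE_max = hc/λ - φ

Rearranging for λ:
hc/λ = KE_max + φ
λ = hc/(KE_max + φ)

Required photon energy:
E_photon = KE_max + φ = 2.81 + 2.06 = 4.87 eV

Required wavelength:
λ = hc/E_photon = (6.626×10⁻³⁴)(3×10⁸) / (4.87 × 1.602×10⁻¹⁹)
λ = 254.59 nm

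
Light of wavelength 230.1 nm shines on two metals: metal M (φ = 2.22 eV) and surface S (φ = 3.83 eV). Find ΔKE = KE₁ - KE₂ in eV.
1.6100 eV

Using KE_max = hc/λ - φ for each metal:

Photon energy: E = hc/λ = 5.3883 eV

For metal M (φ₁ = 2.22 eV):
KE₁ = E - φ₁ = 5.3883 - 2.22 = 3.1683 eV

For surface S (φ₂ = 3.83 eV):
KE₂ = E - φ₂ = 5.3883 - 3.83 = 1.5583 eV

Difference:
ΔKE = KE₁ - KE₂ = 3.1683 - 1.5583 = 1.6100 eV

Note: The difference equals the difference in work functions: 3.83 - 2.22 = 1.61 eV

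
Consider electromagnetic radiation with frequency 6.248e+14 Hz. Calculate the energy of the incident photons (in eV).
2.5840 eV

Using E = hf:

E = hf = (6.626×10⁻³⁴ J·s)(6.248e+14 Hz)
E = 2.5840 eV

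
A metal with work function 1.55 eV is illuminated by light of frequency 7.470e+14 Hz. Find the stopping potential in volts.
1.5393 V

The stopping potential V_s satisfies: eV_s = KE_max

First, find KE_max using Einstein's equation:
E_photon = hf = (6.626×10⁻³⁴ J·s)(7.470e+14 Hz) = 3.0893 eV
KE_max = E_photon - φ = 3.0893 - 1.55 = 1.5393 eV

Since eV_s = KE_max:
V_s = KE_max/e = 1.5393 V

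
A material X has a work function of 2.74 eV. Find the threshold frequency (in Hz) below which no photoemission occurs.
6.6253e+14 Hz

The threshold frequency is when the photon energy equals the work function:
hf₀ = φ

Solving for f₀:
f₀ = φ/h = (2.74 eV × 1.602×10⁻¹⁹ J/eV) / (6.626×10⁻³⁴ J·s)
f₀ = 6.6253e+14 Hz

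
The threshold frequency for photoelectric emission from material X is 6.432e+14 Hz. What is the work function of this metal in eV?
2.66 eV

At the threshold frequency, photon energy equals work function:
φ = hf₀

Calculating:
φ = (6.626×10⁻³⁴ J·s)(6.432e+14 Hz)
φ = 2.66 eV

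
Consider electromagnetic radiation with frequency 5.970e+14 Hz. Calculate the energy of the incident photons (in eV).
2.4690 eV

Using E = hf:

E = hf = (6.626×10⁻³⁴ J·s)(5.970e+14 Hz)
E = 2.4690 eV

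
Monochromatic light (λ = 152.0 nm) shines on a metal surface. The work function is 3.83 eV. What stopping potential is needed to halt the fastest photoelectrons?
4.3269 V

The stopping potential V_s satisfies: eV_s = KE_max

First, find KE_max using Einstein's equation:
E_photon = hc/λ = 8.1569 eV
KE_max = E_photon - φ = 8.1569 - 3.83 = 4.3269 eV

Since eV_s = KE_max:
V_s = KE_max/e = 4.3269 V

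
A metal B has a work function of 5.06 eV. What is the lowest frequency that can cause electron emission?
1.2235e+15 Hz

The threshold frequency is when the photon energy equals the work function:
hf₀ = φ

Solving for f₀:
f₀ = φ/h = (5.06 eV × 1.602×10⁻¹⁹ J/eV) / (6.626×10⁻³⁴ J·s)
f₀ = 1.2235e+15 Hz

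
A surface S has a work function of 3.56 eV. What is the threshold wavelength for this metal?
348.27 nm

The threshold wavelength is when the photon energy equals the work function:
hc/λ₀ = φ

Solving for λ₀:
λ₀ = hc/φ = (6.626×10⁻³⁴ J·s)(3×10⁸ m/s) / (3.56 eV × 1.602×10⁻¹⁹ J/eV)
λ₀ = 348.27 nm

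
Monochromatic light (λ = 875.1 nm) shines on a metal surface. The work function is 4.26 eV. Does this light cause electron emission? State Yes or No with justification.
No

For photoemission, the photon energy must exceed the work function.

Photon energy: E = hc/λ = 1.4168 eV
Work function: φ = 4.26 eV

Since E_photon (1.4168 eV) < φ (4.26 eV), photoemission will NOT occur.
The threshold wavelength is λ₀ = hc/φ = 291.0 nm.
Since 875.1 nm > 291.0 nm, the photons lack sufficient energy.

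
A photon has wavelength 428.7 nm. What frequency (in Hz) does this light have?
6.9931e+14 Hz

Using the wave equation: c = fλ

Solving for frequency:
f = c/λ = (3×10⁸ m/s) / (428.7×10⁻⁹ m)
f = 6.9931e+14 Hz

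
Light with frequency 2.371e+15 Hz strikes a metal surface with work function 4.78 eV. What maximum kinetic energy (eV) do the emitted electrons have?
5.0257 eV

Using Einstein's photoelectric equation: KE_max = hf - φ

First, calculate the photon energy:
E_photon = hf = (6.626×10⁻³⁴ J·s)(2.371e+15 Hz)
E_photon = 9.8057 eV

Then, the maximum kinetic energy:
KE_max = E_photon - φ = 9.8057 eV - 4.78 eV = 5.0257 eV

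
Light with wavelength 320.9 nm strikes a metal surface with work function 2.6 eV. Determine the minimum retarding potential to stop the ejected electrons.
1.2636 V

The stopping potential V_s satisfies: eV_s = KE_max

First, find KE_max using Einstein's equation:
E_photon = hc/λ = 3.8636 eV
KE_max = E_photon - φ = 3.8636 - 2.6 = 1.2636 eV

Since eV_s = KE_max:
V_s = KE_max/e = 1.2636 V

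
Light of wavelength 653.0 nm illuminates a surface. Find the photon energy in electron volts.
1.8987 eV

Using E = hf = hc/λ:

E = hc/λ = (6.626×10⁻³⁴ J·s)(3×10⁸ m/s) / (653.0×10⁻⁹ m)
E = 1.8987 eV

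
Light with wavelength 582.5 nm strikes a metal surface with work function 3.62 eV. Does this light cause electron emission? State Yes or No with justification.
No

For photoemission, the photon energy must exceed the work function.

Photon energy: E = hc/λ = 2.1285 eV
Work function: φ = 3.62 eV

Since E_photon (2.1285 eV) < φ (3.62 eV), photoemission will NOT occur.
The threshold wavelength is λ₀ = hc/φ = 342.5 nm.
Since 582.5 nm > 342.5 nm, the photons lack sufficient energy.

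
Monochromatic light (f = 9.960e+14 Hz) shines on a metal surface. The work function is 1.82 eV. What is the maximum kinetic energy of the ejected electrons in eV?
2.2991 eV

Using Einstein's photoelectric equation: KE_max = hf - φ

First, calculate the photon energy:
E_photon = hf = (6.626×10⁻³⁴ J·s)(9.960e+14 Hz)
E_photon = 4.1191 eV

Then, the maximum kinetic energy:
KE_max = E_photon - φ = 4.1191 eV - 1.82 eV = 2.2991 eV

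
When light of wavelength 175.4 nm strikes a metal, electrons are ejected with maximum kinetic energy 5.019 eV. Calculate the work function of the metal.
2.05 eV

From Einstein's photoelectric equation: KE_max = hf - φ = hc/λ - φ

Rearranging for φ:
φ = hc/λ - KE_max

Calculate photon energy:
E_photon = hc/λ = 7.0687 eV

Therefore:
φ = 7.0687 - 5.019 = 2.05 eV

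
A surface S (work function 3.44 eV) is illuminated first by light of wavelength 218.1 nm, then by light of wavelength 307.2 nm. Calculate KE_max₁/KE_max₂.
3.7667

Using Einstein's equation: KE_max = hc/λ - φ

For λ₁ = 218.1 nm:
E₁ = hc/λ₁ = 5.6847 eV
KE₁ = E₁ - φ = 5.6847 - 3.44 = 2.2447 eV

For λ₂ = 307.2 nm:
E₂ = hc/λ₂ = 4.0359 eV
KE₂ = E₂ - φ = 4.0359 - 3.44 = 0.5959 eV

Ratio: KE₁/KE₂ = 2.2447/0.5959 = 3.7667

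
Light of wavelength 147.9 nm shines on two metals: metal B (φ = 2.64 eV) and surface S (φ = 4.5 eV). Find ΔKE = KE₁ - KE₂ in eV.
1.8600 eV

Using KE_max = hc/λ - φ for each metal:

Photon energy: E = hc/λ = 8.3830 eV

For metal B (φ₁ = 2.64 eV):
KE₁ = E - φ₁ = 8.3830 - 2.64 = 5.7430 eV

For surface S (φ₂ = 4.5 eV):
KE₂ = E - φ₂ = 8.3830 - 4.5 = 3.8830 eV

Difference:
ΔKE = KE₁ - KE₂ = 5.7430 - 3.8830 = 1.8600 eV

Note: The difference equals the difference in work functions: 4.5 - 2.64 = 1.86 eV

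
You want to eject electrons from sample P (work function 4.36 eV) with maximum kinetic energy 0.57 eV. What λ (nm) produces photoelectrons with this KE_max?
251.49 nm

From Einstein's equation: KE_max = hc/λ - φ

Rearranging for λ:
hc/λ = KE_max + φ
λ = hc/(KE_max + φ)

Required photon energy:
E_photon = KE_max + φ = 0.57 + 4.36 = 4.93 eV

Required wavelength:
λ = hc/E_photon = (6.626×10⁻³⁴)(3×10⁸) / (4.93 × 1.602×10⁻¹⁹)
λ = 251.49 nm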